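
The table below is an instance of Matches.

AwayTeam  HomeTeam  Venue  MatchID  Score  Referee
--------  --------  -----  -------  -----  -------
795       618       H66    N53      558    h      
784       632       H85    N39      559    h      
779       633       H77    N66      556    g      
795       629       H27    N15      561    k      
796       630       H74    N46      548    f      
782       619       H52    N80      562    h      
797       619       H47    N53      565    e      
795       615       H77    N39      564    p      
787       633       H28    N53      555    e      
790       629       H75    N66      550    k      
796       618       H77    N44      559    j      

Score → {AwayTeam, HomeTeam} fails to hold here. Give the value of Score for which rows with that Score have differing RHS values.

Score=558: 1 row → {AwayTeam,HomeTeam} = (795, 618) ✓
Score=559: 2 rows → {AwayTeam,HomeTeam} takes values {(784, 632), (796, 618)} — violation
Score=556: 1 row → {AwayTeam,HomeTeam} = (779, 633) ✓
Score=561: 1 row → {AwayTeam,HomeTeam} = (795, 629) ✓
Score=548: 1 row → {AwayTeam,HomeTeam} = (796, 630) ✓
Score=562: 1 row → {AwayTeam,HomeTeam} = (782, 619) ✓
Score=565: 1 row → {AwayTeam,HomeTeam} = (797, 619) ✓
Score=564: 1 row → {AwayTeam,HomeTeam} = (795, 615) ✓
Score=555: 1 row → {AwayTeam,HomeTeam} = (787, 633) ✓
Score=550: 1 row → {AwayTeam,HomeTeam} = (790, 629) ✓
The only Score value with inconsistent RHS is Score=559.

559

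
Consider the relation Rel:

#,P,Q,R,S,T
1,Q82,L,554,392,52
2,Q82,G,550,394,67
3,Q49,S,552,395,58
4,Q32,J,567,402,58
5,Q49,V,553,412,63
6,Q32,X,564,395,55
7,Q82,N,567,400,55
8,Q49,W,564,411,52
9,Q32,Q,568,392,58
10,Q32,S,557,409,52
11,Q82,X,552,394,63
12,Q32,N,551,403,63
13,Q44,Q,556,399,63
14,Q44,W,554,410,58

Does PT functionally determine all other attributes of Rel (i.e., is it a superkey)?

No

Rows 4 and 9 have the same PT value (P=Q32, T=58) but are distinct tuples, so PT does not determine every attribute — not a superkey.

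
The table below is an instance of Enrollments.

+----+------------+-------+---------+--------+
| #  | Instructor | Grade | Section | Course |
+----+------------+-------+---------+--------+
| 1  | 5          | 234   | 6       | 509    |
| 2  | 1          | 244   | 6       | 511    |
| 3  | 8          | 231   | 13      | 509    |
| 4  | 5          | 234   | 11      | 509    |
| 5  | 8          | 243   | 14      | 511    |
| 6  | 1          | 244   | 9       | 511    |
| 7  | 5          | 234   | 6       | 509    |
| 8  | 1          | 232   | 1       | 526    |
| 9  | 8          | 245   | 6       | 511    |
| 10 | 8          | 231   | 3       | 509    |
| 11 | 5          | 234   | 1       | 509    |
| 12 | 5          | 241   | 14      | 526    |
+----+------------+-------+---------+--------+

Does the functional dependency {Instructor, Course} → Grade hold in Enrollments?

(Instructor=5, Course=509): rows 1, 4, 7, 11 → Grade = 234, 234, 234, 234 ✓
(Instructor=1, Course=511): rows 2, 6 → Grade = 244, 244 ✓
(Instructor=8, Course=509): rows 3, 10 → Grade = 231, 231 ✓
(Instructor=8, Course=511): rows 5, 9 → Grade takes values {243, 245} — violation
(Instructor=1, Course=526): row 8 → Grade = 232 ✓
(Instructor=5, Course=526): row 12 → Grade = 241 ✓
Two rows agree on {Instructor, Course} but differ on Grade, so {Instructor, Course} → Grade does not hold.

No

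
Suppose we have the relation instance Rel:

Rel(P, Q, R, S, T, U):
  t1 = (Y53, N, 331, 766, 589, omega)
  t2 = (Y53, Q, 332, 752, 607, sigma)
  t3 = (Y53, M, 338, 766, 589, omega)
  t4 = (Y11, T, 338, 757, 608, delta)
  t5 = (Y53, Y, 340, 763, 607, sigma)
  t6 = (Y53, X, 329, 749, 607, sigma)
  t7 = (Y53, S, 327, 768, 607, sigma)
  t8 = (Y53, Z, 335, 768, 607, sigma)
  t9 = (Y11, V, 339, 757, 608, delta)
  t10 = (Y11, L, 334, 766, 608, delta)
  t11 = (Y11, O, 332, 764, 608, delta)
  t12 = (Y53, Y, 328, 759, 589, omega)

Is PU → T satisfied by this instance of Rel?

Yes

(P=Y53, U=omega): rows 1, 3, 12 → T = 589, 589, 589 ✓
(P=Y53, U=sigma): rows 2, 5, 6, 7, 8 → T = 607, 607, 607, 607, 607 ✓
(P=Y11, U=delta): rows 4, 9, 10, 11 → T = 608, 608, 608, 608 ✓
Every PU value is associated with a single T value, so PU → T holds.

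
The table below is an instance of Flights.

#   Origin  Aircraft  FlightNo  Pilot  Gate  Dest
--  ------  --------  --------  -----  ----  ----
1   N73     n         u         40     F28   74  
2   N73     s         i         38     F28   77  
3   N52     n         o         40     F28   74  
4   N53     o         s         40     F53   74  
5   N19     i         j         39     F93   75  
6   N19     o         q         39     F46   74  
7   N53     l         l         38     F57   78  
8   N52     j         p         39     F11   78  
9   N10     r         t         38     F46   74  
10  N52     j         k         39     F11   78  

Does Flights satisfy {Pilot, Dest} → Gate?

(Pilot=40, Dest=74): rows 1, 3, 4 → Gate takes values {F28, F53} — violation
(Pilot=38, Dest=77): row 2 → Gate = F28 ✓
(Pilot=39, Dest=75): row 5 → Gate = F93 ✓
(Pilot=39, Dest=74): row 6 → Gate = F46 ✓
(Pilot=38, Dest=78): row 7 → Gate = F57 ✓
(Pilot=39, Dest=78): rows 8, 10 → Gate = F11, F11 ✓
(Pilot=38, Dest=74): row 9 → Gate = F46 ✓
Two rows agree on {Pilot, Dest} but differ on Gate, so {Pilot, Dest} → Gate does not hold.

No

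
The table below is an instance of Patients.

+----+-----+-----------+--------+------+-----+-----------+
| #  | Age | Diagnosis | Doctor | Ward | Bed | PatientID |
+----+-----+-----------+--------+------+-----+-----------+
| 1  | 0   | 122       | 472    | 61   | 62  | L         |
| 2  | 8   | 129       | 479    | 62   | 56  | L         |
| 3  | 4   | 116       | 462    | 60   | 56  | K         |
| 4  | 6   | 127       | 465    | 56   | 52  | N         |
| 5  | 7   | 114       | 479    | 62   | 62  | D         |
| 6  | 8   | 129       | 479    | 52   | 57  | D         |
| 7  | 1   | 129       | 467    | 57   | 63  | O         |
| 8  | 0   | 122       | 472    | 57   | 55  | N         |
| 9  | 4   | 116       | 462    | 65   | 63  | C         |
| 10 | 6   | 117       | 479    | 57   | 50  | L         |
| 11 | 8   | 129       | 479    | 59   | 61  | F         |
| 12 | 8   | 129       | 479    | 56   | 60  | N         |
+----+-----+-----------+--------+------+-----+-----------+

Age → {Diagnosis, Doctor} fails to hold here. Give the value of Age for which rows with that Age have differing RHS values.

6

Age=0: rows 1, 8 → {Diagnosis,Doctor} = (122, 472), (122, 472) ✓
Age=8: rows 2, 6, 11, 12 → {Diagnosis,Doctor} = (129, 479), (129, 479), (129, 479), (129, 479) ✓
Age=4: rows 3, 9 → {Diagnosis,Doctor} = (116, 462), (116, 462) ✓
Age=6: rows 4, 10 → {Diagnosis,Doctor} takes values {(127, 465), (117, 479)} — violation
Age=7: row 5 → {Diagnosis,Doctor} = (114, 479) ✓
Age=1: row 7 → {Diagnosis,Doctor} = (129, 467) ✓
The only Age value with inconsistent RHS is Age=6.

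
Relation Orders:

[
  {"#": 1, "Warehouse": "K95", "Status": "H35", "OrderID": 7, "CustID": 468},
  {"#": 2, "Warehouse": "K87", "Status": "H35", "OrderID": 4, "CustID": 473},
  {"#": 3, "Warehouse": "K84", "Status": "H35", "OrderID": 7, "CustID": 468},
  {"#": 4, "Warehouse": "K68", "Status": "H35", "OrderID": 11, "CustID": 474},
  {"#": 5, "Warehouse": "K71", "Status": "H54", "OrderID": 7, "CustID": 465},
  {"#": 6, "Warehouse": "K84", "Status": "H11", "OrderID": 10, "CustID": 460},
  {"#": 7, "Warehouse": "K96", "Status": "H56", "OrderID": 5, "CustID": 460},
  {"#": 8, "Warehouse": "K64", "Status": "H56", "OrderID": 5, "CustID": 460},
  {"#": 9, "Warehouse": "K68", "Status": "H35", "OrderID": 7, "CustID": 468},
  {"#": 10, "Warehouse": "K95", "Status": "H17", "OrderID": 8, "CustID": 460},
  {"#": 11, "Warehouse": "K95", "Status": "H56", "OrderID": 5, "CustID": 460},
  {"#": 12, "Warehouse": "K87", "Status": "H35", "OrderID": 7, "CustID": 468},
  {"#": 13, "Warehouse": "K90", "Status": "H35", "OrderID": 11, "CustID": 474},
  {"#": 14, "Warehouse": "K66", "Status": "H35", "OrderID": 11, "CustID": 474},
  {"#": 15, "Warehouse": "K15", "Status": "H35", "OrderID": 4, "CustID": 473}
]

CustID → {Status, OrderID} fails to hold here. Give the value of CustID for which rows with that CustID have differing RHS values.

460

CustID=468: rows 1, 3, 9, 12 → {Status,OrderID} = (H35, 7), (H35, 7), (H35, 7), (H35, 7) ✓
CustID=473: rows 2, 15 → {Status,OrderID} = (H35, 4), (H35, 4) ✓
CustID=474: rows 4, 13, 14 → {Status,OrderID} = (H35, 11), (H35, 11), (H35, 11) ✓
CustID=465: row 5 → {Status,OrderID} = (H54, 7) ✓
CustID=460: rows 6, 7, 8, 10, 11 → {Status,OrderID} takes values {(H11, 10), (H56, 5), (H17, 8)} — violation
The only CustID value with inconsistent RHS is CustID=460.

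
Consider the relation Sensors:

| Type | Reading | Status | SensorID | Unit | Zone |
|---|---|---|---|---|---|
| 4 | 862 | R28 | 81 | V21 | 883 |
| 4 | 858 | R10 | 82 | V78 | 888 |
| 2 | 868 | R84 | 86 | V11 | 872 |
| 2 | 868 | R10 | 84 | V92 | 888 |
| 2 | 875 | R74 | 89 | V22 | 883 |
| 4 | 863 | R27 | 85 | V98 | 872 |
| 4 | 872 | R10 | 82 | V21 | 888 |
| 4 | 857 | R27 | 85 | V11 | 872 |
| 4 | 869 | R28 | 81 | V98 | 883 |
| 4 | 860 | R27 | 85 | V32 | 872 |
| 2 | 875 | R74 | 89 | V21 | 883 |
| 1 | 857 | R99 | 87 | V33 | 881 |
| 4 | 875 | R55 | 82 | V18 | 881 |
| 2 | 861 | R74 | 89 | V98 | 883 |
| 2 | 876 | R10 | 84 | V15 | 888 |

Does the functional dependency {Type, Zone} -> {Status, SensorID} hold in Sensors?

Yes

(Type=4, Zone=883): 2 rows → {Status,SensorID} = (R28, 81), (R28, 81) ✓
(Type=4, Zone=888): 2 rows → {Status,SensorID} = (R10, 82), (R10, 82) ✓
(Type=2, Zone=872): 1 row → {Status,SensorID} = (R84, 86) ✓
(Type=2, Zone=888): 2 rows → {Status,SensorID} = (R10, 84), (R10, 84) ✓
(Type=2, Zone=883): 3 rows → {Status,SensorID} = (R74, 89), (R74, 89), (R74, 89) ✓
(Type=4, Zone=872): 3 rows → {Status,SensorID} = (R27, 85), (R27, 85), (R27, 85) ✓
(Type=1, Zone=881): 1 row → {Status,SensorID} = (R99, 87) ✓
(Type=4, Zone=881): 1 row → {Status,SensorID} = (R55, 82) ✓
Every {Type, Zone} value is associated with a single {Status, SensorID} value, so {Type, Zone} -> {Status, SensorID} holds.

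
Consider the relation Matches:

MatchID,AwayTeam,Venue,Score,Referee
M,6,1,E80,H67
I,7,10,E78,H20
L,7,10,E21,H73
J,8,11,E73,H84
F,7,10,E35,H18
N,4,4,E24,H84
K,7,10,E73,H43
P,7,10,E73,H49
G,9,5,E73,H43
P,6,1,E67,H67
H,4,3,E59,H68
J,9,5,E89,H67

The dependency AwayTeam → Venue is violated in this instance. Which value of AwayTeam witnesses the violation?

4

AwayTeam=6: 2 rows → Venue = 1, 1 ✓
AwayTeam=7: 5 rows → Venue = 10, 10, 10, 10, 10 ✓
AwayTeam=8: 1 row → Venue = 11 ✓
AwayTeam=4: 2 rows → Venue takes values {4, 3} — violation
AwayTeam=9: 2 rows → Venue = 5, 5 ✓
The only AwayTeam value with inconsistent Venue is AwayTeam=4.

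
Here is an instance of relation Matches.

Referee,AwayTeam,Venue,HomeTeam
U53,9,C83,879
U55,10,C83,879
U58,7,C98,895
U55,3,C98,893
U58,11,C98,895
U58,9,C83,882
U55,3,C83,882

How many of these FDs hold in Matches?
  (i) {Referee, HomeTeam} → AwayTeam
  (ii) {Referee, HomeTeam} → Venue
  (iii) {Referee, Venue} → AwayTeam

1

(i) {Referee, HomeTeam} → AwayTeam: (Referee=U58, HomeTeam=895): 2 rows → AwayTeam takes values {7, 11} — violation — fails.
(ii) {Referee, HomeTeam} → Venue: every LHS value maps to a single RHS value — holds.
(iii) {Referee, Venue} → AwayTeam: (Referee=U55, Venue=C83): 2 rows → AwayTeam takes values {10, 3} — violation; (Referee=U58, Venue=C98): 2 rows → AwayTeam takes values {7, 11} — violation — fails.
1 of the 3 dependencies holds.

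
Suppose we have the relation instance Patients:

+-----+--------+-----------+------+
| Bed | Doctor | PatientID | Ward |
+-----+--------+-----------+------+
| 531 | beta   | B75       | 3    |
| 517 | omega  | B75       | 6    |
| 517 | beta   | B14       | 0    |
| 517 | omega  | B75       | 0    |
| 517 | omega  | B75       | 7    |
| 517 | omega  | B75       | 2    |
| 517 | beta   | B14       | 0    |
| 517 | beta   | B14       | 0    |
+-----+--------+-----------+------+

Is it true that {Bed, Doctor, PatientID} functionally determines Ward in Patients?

(Bed=531, Doctor=beta, PatientID=B75): 1 row → Ward = 3 ✓
(Bed=517, Doctor=omega, PatientID=B75): 4 rows → Ward takes values {6, 0, 7, 2} — violation
(Bed=517, Doctor=beta, PatientID=B14): 3 rows → Ward = 0, 0, 0 ✓
Two rows agree on {Bed, Doctor, PatientID} but differ on Ward, so {Bed, Doctor, PatientID} -> Ward does not hold.

No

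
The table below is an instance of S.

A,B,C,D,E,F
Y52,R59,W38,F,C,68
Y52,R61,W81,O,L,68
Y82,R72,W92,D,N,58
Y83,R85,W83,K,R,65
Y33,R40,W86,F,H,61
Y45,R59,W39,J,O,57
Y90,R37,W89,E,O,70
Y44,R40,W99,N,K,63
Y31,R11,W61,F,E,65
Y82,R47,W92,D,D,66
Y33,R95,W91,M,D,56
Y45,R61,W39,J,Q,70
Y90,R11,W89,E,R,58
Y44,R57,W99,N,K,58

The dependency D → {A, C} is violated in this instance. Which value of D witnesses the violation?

F

D=F: 3 rows → {A,C} takes values {(Y52, W38), (Y33, W86), (Y31, W61)} — violation
D=O: 1 row → {A,C} = (Y52, W81) ✓
D=D: 2 rows → {A,C} = (Y82, W92), (Y82, W92) ✓
D=K: 1 row → {A,C} = (Y83, W83) ✓
D=J: 2 rows → {A,C} = (Y45, W39), (Y45, W39) ✓
D=E: 2 rows → {A,C} = (Y90, W89), (Y90, W89) ✓
D=N: 2 rows → {A,C} = (Y44, W99), (Y44, W99) ✓
D=M: 1 row → {A,C} = (Y33, W91) ✓
The only D value with inconsistent RHS is D=F.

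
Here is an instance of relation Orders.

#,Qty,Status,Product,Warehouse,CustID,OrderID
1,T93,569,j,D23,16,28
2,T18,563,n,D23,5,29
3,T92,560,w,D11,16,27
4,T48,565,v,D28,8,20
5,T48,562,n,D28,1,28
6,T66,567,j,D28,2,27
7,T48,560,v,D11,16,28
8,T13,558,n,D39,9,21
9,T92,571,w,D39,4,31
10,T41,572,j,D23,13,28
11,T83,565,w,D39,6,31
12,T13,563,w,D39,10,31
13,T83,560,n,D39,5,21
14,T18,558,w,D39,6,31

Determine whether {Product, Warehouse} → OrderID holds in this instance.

(Product=j, Warehouse=D23): rows 1, 10 → OrderID = 28, 28 ✓
(Product=n, Warehouse=D23): row 2 → OrderID = 29 ✓
(Product=w, Warehouse=D11): row 3 → OrderID = 27 ✓
(Product=v, Warehouse=D28): row 4 → OrderID = 20 ✓
(Product=n, Warehouse=D28): row 5 → OrderID = 28 ✓
(Product=j, Warehouse=D28): row 6 → OrderID = 27 ✓
(Product=v, Warehouse=D11): row 7 → OrderID = 28 ✓
(Product=n, Warehouse=D39): rows 8, 13 → OrderID = 21, 21 ✓
(Product=w, Warehouse=D39): rows 9, 11, 12, 14 → OrderID = 31, 31, 31, 31 ✓
Every {Product, Warehouse} value is associated with a single OrderID value, so {Product, Warehouse} → OrderID holds.

Yes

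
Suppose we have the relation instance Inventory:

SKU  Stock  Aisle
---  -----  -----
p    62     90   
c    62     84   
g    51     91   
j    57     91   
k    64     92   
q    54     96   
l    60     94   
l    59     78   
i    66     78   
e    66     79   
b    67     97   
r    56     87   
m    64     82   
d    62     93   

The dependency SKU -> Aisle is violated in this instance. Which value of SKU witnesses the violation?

SKU=p: 1 row → Aisle = 90 ✓
SKU=c: 1 row → Aisle = 84 ✓
SKU=g: 1 row → Aisle = 91 ✓
SKU=j: 1 row → Aisle = 91 ✓
SKU=k: 1 row → Aisle = 92 ✓
SKU=q: 1 row → Aisle = 96 ✓
SKU=l: 2 rows → Aisle takes values {94, 78} — violation
SKU=i: 1 row → Aisle = 78 ✓
SKU=e: 1 row → Aisle = 79 ✓
SKU=b: 1 row → Aisle = 97 ✓
SKU=r: 1 row → Aisle = 87 ✓
SKU=m: 1 row → Aisle = 82 ✓
SKU=d: 1 row → Aisle = 93 ✓
The only SKU value with inconsistent Aisle is SKU=l.

l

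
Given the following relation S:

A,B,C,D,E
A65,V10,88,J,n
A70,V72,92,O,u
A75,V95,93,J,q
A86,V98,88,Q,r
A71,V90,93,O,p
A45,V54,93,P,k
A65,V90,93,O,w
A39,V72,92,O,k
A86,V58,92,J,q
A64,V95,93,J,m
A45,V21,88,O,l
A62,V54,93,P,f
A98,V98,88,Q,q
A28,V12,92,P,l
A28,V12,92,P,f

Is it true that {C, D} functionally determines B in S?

Yes

(C=88, D=J): 1 row → B = V10 ✓
(C=92, D=O): 2 rows → B = V72, V72 ✓
(C=93, D=J): 2 rows → B = V95, V95 ✓
(C=88, D=Q): 2 rows → B = V98, V98 ✓
(C=93, D=O): 2 rows → B = V90, V90 ✓
(C=93, D=P): 2 rows → B = V54, V54 ✓
(C=92, D=J): 1 row → B = V58 ✓
(C=88, D=O): 1 row → B = V21 ✓
(C=92, D=P): 2 rows → B = V12, V12 ✓
Every {C, D} value is associated with a single B value, so {C, D} → B holds.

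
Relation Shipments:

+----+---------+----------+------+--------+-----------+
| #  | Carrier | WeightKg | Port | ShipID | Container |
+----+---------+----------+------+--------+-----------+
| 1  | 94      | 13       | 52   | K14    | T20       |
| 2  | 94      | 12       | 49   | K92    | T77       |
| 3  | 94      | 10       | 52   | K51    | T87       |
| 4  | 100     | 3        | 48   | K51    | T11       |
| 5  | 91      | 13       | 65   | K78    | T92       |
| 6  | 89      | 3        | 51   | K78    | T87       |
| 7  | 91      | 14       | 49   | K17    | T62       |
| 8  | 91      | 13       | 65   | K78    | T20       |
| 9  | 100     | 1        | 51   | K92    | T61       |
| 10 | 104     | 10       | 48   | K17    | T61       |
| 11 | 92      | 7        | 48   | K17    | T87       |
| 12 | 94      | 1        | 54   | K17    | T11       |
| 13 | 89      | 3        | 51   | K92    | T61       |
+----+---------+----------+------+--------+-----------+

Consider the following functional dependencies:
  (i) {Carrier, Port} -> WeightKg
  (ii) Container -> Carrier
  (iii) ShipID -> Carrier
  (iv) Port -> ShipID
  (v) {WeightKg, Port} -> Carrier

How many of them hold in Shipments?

1

(i) {Carrier, Port} -> WeightKg: (Carrier=94, Port=52): rows 1, 3 → WeightKg takes values {13, 10} — violation — fails.
(ii) Container -> Carrier: Container=T20: rows 1, 8 → Carrier takes values {94, 91} — violation; Container=T87: rows 3, 6, 11 → Carrier takes values {94, 89, 92} — violation; Container=T11: rows 4, 12 → Carrier takes values {100, 94} — violation; Container=T61: rows 9, 10, 13 → Carrier takes values {100, 104, 89} — violation — fails.
(iii) ShipID -> Carrier: ShipID=K92: rows 2, 9, 13 → Carrier takes values {94, 100, 89} — violation; ShipID=K51: rows 3, 4 → Carrier takes values {94, 100} — violation; ShipID=K78: rows 5, 6, 8 → Carrier takes values {91, 89} — violation; ShipID=K17: rows 7, 10, 11, 12 → Carrier takes values {91, 104, 92, 94} — violation — fails.
(iv) Port -> ShipID: Port=52: rows 1, 3 → ShipID takes values {K14, K51} — violation; Port=49: rows 2, 7 → ShipID takes values {K92, K17} — violation; Port=48: rows 4, 10, 11 → ShipID takes values {K51, K17} — violation; Port=51: rows 6, 9, 13 → ShipID takes values {K78, K92} — violation — fails.
(v) {WeightKg, Port} -> Carrier: every LHS value maps to a single RHS value — holds.
1 of the 5 dependencies holds.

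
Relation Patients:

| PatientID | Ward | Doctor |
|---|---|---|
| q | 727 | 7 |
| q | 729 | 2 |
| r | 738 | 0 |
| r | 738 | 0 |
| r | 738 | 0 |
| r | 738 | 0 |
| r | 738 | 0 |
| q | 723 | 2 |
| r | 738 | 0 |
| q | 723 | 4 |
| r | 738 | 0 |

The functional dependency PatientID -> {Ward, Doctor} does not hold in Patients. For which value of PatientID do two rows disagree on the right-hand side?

q

PatientID=q: 4 rows → {Ward,Doctor} takes values {(727, 7), (729, 2), (723, 2), (723, 4)} — violation
PatientID=r: 7 rows → {Ward,Doctor} = (738, 0), (738, 0), (738, 0), (738, 0), (738, 0), (738, 0), (738, 0) ✓
The only PatientID value with inconsistent RHS is PatientID=q.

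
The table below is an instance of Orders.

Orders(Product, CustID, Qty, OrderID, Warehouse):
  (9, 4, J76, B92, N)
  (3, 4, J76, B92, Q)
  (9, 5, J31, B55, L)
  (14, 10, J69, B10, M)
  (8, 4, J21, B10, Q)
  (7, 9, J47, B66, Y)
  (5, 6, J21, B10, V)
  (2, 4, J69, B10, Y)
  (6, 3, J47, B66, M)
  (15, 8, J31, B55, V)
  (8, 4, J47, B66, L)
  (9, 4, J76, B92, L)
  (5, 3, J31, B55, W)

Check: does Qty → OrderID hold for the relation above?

Yes

Qty=J76: 3 rows → OrderID = B92, B92, B92 ✓
Qty=J31: 3 rows → OrderID = B55, B55, B55 ✓
Qty=J69: 2 rows → OrderID = B10, B10 ✓
Qty=J21: 2 rows → OrderID = B10, B10 ✓
Qty=J47: 3 rows → OrderID = B66, B66, B66 ✓
Every Qty value is associated with a single OrderID value, so Qty → OrderID holds.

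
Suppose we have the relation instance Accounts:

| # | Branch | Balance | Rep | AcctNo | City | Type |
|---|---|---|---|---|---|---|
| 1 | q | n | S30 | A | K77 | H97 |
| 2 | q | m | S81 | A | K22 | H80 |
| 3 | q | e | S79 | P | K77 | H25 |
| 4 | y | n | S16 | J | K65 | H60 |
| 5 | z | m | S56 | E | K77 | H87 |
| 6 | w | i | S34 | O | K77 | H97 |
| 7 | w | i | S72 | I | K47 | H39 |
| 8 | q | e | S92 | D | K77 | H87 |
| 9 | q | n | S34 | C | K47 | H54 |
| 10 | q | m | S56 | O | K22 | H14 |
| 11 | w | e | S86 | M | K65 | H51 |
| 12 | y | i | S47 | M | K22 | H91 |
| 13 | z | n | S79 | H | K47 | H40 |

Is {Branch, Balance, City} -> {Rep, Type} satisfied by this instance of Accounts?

No

(Branch=q, Balance=n, City=K77): row 1 → {Rep,Type} = (S30, H97) ✓
(Branch=q, Balance=m, City=K22): rows 2, 10 → {Rep,Type} takes values {(S81, H80), (S56, H14)} — violation
(Branch=q, Balance=e, City=K77): rows 3, 8 → {Rep,Type} takes values {(S79, H25), (S92, H87)} — violation
(Branch=y, Balance=n, City=K65): row 4 → {Rep,Type} = (S16, H60) ✓
(Branch=z, Balance=m, City=K77): row 5 → {Rep,Type} = (S56, H87) ✓
(Branch=w, Balance=i, City=K77): row 6 → {Rep,Type} = (S34, H97) ✓
(Branch=w, Balance=i, City=K47): row 7 → {Rep,Type} = (S72, H39) ✓
(Branch=q, Balance=n, City=K47): row 9 → {Rep,Type} = (S34, H54) ✓
(Branch=w, Balance=e, City=K65): row 11 → {Rep,Type} = (S86, H51) ✓
(Branch=y, Balance=i, City=K22): row 12 → {Rep,Type} = (S47, H91) ✓
(Branch=z, Balance=n, City=K47): row 13 → {Rep,Type} = (S79, H40) ✓
Two rows agree on {Branch, Balance, City} but differ on {Rep, Type}, so {Branch, Balance, City} -> {Rep, Type} does not hold.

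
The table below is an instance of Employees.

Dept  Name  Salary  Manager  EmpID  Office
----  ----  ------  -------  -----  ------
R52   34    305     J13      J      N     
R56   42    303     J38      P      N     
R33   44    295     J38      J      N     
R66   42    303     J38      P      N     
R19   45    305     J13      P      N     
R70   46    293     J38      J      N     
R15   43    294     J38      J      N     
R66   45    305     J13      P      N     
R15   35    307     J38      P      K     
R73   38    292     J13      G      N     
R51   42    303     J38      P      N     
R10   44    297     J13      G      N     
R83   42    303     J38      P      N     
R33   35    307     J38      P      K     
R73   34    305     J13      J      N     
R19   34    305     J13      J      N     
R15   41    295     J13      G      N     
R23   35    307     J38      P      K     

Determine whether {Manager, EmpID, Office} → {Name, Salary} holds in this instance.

(Manager=J13, EmpID=J, Office=N): 3 rows → {Name,Salary} = (34, 305), (34, 305), (34, 305) ✓
(Manager=J38, EmpID=P, Office=N): 4 rows → {Name,Salary} = (42, 303), (42, 303), (42, 303), (42, 303) ✓
(Manager=J38, EmpID=J, Office=N): 3 rows → {Name,Salary} takes values {(44, 295), (46, 293), (43, 294)} — violation
(Manager=J13, EmpID=P, Office=N): 2 rows → {Name,Salary} = (45, 305), (45, 305) ✓
(Manager=J38, EmpID=P, Office=K): 3 rows → {Name,Salary} = (35, 307), (35, 307), (35, 307) ✓
(Manager=J13, EmpID=G, Office=N): 3 rows → {Name,Salary} takes values {(38, 292), (44, 297), (41, 295)} — violation
Two rows agree on {Manager, EmpID, Office} but differ on {Name, Salary}, so {Manager, EmpID, Office} → {Name, Salary} does not hold.

No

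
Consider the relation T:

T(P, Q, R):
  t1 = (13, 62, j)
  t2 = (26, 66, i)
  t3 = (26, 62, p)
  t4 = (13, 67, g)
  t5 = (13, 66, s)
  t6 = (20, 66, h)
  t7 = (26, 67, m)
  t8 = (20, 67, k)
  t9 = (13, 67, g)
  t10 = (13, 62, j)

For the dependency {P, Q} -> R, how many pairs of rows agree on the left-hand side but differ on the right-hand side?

0

(P=13, Q=62): all 2 rows agree on R — 0 pairs.
(P=13, Q=67): all 2 rows agree on R — 0 pairs.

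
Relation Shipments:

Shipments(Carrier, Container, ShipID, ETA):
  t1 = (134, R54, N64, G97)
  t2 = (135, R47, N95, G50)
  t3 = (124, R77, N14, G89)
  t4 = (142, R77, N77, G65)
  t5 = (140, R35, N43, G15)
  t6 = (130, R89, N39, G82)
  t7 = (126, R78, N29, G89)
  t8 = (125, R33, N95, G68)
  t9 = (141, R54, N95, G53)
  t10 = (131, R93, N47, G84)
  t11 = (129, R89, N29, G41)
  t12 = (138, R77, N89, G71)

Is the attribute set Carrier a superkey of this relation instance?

Yes

All 12 rows have distinct Carrier values, so Carrier → (all attributes) holds and Carrier is a superkey.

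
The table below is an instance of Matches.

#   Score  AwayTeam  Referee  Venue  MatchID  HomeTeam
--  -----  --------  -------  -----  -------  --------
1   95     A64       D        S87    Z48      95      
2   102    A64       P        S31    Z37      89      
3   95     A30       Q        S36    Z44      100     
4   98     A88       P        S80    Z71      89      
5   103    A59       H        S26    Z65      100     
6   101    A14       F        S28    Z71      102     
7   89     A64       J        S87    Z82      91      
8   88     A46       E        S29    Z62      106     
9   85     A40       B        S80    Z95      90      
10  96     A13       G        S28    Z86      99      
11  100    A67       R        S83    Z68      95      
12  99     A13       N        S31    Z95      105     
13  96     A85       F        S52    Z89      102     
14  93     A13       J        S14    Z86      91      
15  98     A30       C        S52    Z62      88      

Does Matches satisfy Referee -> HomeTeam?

Referee=D: row 1 → HomeTeam = 95 ✓
Referee=P: rows 2, 4 → HomeTeam = 89, 89 ✓
Referee=Q: row 3 → HomeTeam = 100 ✓
Referee=H: row 5 → HomeTeam = 100 ✓
Referee=F: rows 6, 13 → HomeTeam = 102, 102 ✓
Referee=J: rows 7, 14 → HomeTeam = 91, 91 ✓
Referee=E: row 8 → HomeTeam = 106 ✓
Referee=B: row 9 → HomeTeam = 90 ✓
Referee=G: row 10 → HomeTeam = 99 ✓
Referee=R: row 11 → HomeTeam = 95 ✓
Referee=N: row 12 → HomeTeam = 105 ✓
Referee=C: row 15 → HomeTeam = 88 ✓
Every Referee value is associated with a single HomeTeam value, so Referee -> HomeTeam holds.

Yes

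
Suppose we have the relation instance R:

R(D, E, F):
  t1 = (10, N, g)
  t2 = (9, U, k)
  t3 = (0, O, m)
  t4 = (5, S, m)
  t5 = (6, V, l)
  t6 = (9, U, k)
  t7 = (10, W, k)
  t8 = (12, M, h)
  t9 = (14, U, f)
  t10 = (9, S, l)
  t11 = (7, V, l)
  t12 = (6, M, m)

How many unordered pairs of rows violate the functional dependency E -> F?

4

E=U: violating pairs (2,9), (6,9) — 2 pairs.
E=S: violating pairs (4,10) — 1 pair.
E=V: all 2 rows agree on F — 0 pairs.
E=M: violating pairs (8,12) — 1 pair.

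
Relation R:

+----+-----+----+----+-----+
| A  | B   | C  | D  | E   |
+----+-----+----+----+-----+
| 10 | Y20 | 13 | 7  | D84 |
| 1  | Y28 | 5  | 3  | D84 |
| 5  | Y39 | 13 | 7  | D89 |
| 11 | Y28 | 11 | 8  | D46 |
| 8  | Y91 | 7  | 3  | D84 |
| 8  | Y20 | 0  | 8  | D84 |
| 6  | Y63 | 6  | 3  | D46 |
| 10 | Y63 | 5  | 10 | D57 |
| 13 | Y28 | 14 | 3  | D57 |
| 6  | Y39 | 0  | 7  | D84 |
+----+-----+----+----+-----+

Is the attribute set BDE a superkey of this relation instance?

Yes

All 10 rows have distinct BDE values, so BDE → (all attributes) holds and BDE is a superkey.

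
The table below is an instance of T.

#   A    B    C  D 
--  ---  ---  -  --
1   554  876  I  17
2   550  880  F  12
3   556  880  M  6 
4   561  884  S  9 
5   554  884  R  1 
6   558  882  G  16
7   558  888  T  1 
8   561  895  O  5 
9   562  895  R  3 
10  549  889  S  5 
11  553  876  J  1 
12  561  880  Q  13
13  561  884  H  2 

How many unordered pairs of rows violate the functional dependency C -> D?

2

C=S: violating pairs (4,10) — 1 pair.
C=R: violating pairs (5,9) — 1 pair.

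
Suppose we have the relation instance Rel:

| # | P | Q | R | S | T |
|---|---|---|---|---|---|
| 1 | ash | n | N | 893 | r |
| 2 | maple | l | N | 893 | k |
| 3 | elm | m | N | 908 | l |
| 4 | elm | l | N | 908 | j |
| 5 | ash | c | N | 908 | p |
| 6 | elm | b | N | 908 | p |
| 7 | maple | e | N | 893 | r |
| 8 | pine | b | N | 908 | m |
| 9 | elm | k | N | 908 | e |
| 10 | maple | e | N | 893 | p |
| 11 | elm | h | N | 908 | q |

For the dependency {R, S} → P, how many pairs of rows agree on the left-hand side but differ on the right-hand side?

14

(R=N, S=893): violating pairs (1,2), (1,7), (1,10) — 3 pairs.
(R=N, S=908): violating pairs (3,5), (3,8), (4,5), (4,8), (5,6), (5,8), (5,9), (5,11), (6,8), (8,9), (8,11) — 11 pairs.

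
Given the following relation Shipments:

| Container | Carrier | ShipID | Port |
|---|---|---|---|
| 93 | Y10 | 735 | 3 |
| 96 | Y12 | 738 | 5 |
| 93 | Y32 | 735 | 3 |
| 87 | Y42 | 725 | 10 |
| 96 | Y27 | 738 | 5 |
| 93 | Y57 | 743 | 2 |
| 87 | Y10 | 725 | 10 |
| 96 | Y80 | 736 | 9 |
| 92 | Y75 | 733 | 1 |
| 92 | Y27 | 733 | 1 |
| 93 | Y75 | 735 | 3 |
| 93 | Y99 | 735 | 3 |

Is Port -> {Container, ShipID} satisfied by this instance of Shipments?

Yes

Port=3: 4 rows → {Container,ShipID} = (93, 735), (93, 735), (93, 735), (93, 735) ✓
Port=5: 2 rows → {Container,ShipID} = (96, 738), (96, 738) ✓
Port=10: 2 rows → {Container,ShipID} = (87, 725), (87, 725) ✓
Port=2: 1 row → {Container,ShipID} = (93, 743) ✓
Port=9: 1 row → {Container,ShipID} = (96, 736) ✓
Port=1: 2 rows → {Container,ShipID} = (92, 733), (92, 733) ✓
Every Port value is associated with a single {Container, ShipID} value, so Port -> {Container, ShipID} holds.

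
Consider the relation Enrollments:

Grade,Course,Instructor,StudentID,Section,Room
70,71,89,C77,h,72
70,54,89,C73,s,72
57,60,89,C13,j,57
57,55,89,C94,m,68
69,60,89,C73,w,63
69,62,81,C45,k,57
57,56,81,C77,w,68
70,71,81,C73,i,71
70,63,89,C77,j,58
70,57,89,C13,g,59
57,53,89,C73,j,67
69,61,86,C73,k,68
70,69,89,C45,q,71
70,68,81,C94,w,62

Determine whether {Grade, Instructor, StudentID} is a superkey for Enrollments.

Two distinct rows share (Grade=70, Instructor=89, StudentID=C77), so {Grade, Instructor, StudentID} does not determine every attribute — not a superkey.

No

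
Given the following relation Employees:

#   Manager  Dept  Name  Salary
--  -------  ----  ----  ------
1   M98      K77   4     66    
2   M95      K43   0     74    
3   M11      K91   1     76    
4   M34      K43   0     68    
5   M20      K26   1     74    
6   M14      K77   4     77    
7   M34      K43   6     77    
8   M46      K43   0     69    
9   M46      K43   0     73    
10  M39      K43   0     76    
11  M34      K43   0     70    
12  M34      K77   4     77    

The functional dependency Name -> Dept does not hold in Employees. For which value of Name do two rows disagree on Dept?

Name=4: rows 1, 6, 12 → Dept = K77, K77, K77 ✓
Name=0: rows 2, 4, 8, 9, 10, 11 → Dept = K43, K43, K43, K43, K43, K43 ✓
Name=1: rows 3, 5 → Dept takes values {K91, K26} — violation
Name=6: row 7 → Dept = K43 ✓
The only Name value with inconsistent Dept is Name=1.

1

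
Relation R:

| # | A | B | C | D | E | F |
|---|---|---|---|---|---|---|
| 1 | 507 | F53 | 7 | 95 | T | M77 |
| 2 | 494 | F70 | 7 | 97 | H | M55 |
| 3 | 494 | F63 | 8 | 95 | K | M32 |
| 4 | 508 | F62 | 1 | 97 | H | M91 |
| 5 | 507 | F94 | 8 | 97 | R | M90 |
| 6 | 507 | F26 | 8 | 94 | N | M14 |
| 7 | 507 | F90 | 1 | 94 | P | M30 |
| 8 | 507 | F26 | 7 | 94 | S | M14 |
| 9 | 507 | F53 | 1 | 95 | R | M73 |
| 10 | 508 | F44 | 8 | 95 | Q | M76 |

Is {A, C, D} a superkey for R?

All 10 rows have distinct {A, C, D} values, so {A, C, D} → (all attributes) holds and {A, C, D} is a superkey.

Yes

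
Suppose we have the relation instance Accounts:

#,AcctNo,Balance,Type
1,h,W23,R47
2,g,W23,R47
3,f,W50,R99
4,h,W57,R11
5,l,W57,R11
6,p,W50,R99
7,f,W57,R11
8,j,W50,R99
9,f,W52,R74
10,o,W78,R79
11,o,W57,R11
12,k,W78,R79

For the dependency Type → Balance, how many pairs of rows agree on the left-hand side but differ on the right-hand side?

0

Type=R47: all 2 rows agree on Balance — 0 pairs.
Type=R99: all 3 rows agree on Balance — 0 pairs.
Type=R11: all 4 rows agree on Balance — 0 pairs.
Type=R79: all 2 rows agree on Balance — 0 pairs.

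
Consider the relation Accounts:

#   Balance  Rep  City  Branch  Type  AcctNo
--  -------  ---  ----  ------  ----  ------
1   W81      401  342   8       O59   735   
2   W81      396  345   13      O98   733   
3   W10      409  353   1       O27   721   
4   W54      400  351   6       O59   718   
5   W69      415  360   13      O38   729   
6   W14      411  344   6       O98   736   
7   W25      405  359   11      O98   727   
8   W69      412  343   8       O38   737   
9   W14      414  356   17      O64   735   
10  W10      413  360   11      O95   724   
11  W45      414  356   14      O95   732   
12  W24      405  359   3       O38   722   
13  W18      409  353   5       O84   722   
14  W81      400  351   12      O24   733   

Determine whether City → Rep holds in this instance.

City=342: row 1 → Rep = 401 ✓
City=345: row 2 → Rep = 396 ✓
City=353: rows 3, 13 → Rep = 409, 409 ✓
City=351: rows 4, 14 → Rep = 400, 400 ✓
City=360: rows 5, 10 → Rep takes values {415, 413} — violation
City=344: row 6 → Rep = 411 ✓
City=359: rows 7, 12 → Rep = 405, 405 ✓
City=343: row 8 → Rep = 412 ✓
City=356: rows 9, 11 → Rep = 414, 414 ✓
Two rows agree on City but differ on Rep, so City → Rep does not hold.

No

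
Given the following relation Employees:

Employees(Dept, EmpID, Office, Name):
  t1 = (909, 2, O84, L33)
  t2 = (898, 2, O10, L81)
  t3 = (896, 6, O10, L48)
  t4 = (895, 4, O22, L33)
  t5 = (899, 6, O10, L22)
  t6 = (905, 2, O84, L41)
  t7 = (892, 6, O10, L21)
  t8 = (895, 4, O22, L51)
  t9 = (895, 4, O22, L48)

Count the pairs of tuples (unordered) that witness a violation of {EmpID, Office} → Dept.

(EmpID=2, Office=O84): violating pairs (1,6) — 1 pair.
(EmpID=6, Office=O10): violating pairs (3,5), (3,7), (5,7) — 3 pairs.
(EmpID=4, Office=O22): all 3 rows agree on Dept — 0 pairs.

4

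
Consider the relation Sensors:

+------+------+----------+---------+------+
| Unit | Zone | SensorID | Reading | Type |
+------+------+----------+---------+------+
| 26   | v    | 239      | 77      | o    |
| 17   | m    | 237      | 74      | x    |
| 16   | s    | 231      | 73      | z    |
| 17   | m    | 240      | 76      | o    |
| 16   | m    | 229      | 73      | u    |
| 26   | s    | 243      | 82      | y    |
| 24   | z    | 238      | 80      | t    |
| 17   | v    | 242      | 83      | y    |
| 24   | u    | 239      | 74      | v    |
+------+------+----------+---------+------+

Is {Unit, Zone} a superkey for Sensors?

No

Two distinct rows share (Unit=17, Zone=m), so {Unit, Zone} does not determine every attribute — not a superkey.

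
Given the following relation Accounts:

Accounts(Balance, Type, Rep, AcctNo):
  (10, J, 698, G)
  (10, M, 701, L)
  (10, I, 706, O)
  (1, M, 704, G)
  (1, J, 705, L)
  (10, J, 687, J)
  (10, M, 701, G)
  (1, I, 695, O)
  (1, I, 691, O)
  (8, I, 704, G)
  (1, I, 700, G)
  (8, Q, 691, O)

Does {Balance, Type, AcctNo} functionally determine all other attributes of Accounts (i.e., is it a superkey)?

Two distinct rows share (Balance=1, Type=I, AcctNo=O), so {Balance, Type, AcctNo} does not determine every attribute — not a superkey.

No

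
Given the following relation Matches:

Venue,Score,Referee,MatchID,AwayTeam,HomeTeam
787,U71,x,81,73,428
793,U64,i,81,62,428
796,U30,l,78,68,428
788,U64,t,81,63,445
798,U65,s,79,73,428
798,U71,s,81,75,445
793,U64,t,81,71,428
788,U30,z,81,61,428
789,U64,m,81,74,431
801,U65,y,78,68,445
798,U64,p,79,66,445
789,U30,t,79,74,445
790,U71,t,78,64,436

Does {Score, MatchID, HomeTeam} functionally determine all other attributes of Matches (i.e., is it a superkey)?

No

Two distinct rows share (Score=U64, MatchID=81, HomeTeam=428), so {Score, MatchID, HomeTeam} does not determine every attribute — not a superkey.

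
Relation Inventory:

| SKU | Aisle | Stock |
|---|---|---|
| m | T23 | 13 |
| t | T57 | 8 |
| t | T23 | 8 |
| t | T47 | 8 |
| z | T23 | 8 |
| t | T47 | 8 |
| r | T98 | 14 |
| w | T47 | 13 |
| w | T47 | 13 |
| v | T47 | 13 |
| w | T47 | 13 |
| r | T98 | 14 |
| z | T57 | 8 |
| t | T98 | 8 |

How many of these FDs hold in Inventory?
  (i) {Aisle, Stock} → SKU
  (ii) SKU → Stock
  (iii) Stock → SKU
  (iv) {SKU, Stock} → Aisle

1

(i) {Aisle, Stock} → SKU: (Aisle=T57, Stock=8): 2 rows → SKU takes values {t, z} — violation; (Aisle=T23, Stock=8): 2 rows → SKU takes values {t, z} — violation; (Aisle=T47, Stock=13): 4 rows → SKU takes values {w, v} — violation — fails.
(ii) SKU → Stock: every LHS value maps to a single RHS value — holds.
(iii) Stock → SKU: Stock=13: 5 rows → SKU takes values {m, w, v} — violation; Stock=8: 7 rows → SKU takes values {t, z} — violation — fails.
(iv) {SKU, Stock} → Aisle: (SKU=t, Stock=8): 5 rows → Aisle takes values {T57, T23, T47, T98} — violation; (SKU=z, Stock=8): 2 rows → Aisle takes values {T23, T57} — violation — fails.
1 of the 4 dependencies holds.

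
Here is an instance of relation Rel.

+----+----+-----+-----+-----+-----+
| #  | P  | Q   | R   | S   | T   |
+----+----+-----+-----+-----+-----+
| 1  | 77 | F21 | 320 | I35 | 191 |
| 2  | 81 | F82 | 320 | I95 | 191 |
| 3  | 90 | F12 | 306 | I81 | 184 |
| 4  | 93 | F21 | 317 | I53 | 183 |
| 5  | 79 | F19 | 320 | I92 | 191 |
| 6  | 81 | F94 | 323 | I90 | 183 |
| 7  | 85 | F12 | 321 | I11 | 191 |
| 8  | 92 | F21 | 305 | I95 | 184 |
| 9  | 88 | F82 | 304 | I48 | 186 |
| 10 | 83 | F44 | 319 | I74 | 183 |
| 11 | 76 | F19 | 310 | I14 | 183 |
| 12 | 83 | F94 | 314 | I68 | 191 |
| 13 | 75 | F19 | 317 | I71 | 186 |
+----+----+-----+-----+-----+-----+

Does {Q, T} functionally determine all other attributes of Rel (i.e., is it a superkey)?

All 13 rows have distinct {Q, T} values, so {Q, T} → (all attributes) holds and {Q, T} is a superkey.

Yes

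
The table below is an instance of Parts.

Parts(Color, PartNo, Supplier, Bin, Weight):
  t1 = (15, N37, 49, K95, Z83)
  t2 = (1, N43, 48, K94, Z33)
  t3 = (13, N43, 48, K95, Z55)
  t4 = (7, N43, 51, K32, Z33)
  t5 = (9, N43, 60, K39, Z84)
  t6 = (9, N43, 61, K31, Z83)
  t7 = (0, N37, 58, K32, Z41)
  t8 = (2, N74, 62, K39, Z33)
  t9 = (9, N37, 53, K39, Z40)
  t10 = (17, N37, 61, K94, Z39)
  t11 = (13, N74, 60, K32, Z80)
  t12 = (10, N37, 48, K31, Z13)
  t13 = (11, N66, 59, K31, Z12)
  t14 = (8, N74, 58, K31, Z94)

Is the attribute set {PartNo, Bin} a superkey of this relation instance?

Yes

All 14 rows have distinct {PartNo, Bin} values, so {PartNo, Bin} → (all attributes) holds and {PartNo, Bin} is a superkey.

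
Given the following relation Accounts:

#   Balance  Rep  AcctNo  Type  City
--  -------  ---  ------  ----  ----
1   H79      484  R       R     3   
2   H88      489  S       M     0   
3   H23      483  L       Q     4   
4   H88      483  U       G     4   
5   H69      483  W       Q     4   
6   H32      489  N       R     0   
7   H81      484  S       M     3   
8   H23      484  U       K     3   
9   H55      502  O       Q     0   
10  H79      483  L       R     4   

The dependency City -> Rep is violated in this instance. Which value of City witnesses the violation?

0

City=3: rows 1, 7, 8 → Rep = 484, 484, 484 ✓
City=0: rows 2, 6, 9 → Rep takes values {489, 502} — violation
City=4: rows 3, 4, 5, 10 → Rep = 483, 483, 483, 483 ✓
The only City value with inconsistent Rep is City=0.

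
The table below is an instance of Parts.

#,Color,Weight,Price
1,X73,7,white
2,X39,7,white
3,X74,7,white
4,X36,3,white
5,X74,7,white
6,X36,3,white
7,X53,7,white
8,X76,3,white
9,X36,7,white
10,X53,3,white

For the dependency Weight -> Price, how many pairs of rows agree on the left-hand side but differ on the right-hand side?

0

Weight=7: all 6 rows agree on Price — 0 pairs.
Weight=3: all 4 rows agree on Price — 0 pairs.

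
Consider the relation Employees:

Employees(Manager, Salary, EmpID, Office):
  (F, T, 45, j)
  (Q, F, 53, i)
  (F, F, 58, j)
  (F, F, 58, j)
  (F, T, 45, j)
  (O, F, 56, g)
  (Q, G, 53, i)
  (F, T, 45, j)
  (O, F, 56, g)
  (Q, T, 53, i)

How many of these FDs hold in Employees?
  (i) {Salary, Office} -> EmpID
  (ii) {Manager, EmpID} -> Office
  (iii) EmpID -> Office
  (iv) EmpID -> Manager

4

(i) {Salary, Office} -> EmpID: every LHS value maps to a single RHS value — holds.
(ii) {Manager, EmpID} -> Office: every LHS value maps to a single RHS value — holds.
(iii) EmpID -> Office: every LHS value maps to a single RHS value — holds.
(iv) EmpID -> Manager: every LHS value maps to a single RHS value — holds.
4 of the 4 dependencies hold.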